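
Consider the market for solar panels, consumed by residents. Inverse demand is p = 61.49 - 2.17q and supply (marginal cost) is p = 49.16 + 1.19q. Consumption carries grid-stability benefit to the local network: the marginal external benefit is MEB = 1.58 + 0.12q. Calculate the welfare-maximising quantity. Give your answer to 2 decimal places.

Social marginal benefit = demand + MEB = 63.07 - 2.05q.
Set SMB = MC: 63.07 - 2.05q = 49.16 + 1.19q → q* = 4.2932.

q* = 4.29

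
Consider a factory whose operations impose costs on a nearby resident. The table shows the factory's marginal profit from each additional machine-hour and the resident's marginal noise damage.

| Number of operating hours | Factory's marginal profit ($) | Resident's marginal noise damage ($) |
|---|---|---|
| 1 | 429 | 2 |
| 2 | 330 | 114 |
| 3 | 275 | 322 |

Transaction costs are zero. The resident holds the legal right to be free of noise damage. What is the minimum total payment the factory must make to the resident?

Efficient level: marginal profit ≥ marginal noise damage through level 2, so k* = 2.
With the resident holding the right, the factory must at least compensate total damage at k*: 2 + 114 = 116.

$116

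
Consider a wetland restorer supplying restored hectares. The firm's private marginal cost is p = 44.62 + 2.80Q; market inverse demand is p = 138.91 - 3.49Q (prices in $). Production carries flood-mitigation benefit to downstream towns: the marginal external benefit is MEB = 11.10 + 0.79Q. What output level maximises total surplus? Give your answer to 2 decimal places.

Social marginal cost = private MC − MEB = 33.52 + 2.01Q.
Set SMC = demand: 33.52 + 2.01Q = 138.91 - 3.49Q → Q* = 19.1618.

Q* = 19.16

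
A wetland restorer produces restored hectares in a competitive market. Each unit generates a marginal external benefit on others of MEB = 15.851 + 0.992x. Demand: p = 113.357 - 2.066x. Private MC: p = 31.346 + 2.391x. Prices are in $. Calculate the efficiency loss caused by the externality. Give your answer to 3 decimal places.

DWL = $167.836

Market equilibrium (private): 31.346 + 2.391x = 113.357 - 2.066x → x_m = 18.4005.
Social marginal cost = private MC − MEB = 15.495 + 1.399x.
Set SMC = demand: 15.495 + 1.399x = 113.357 - 2.066x → x* = 28.2430.
Height of the DWL triangle at x_m is demand(x_m) − SMC(x_m) = MEB(x_m) = 34.1043.
DWL = ½ × 9.8425 × 34.1043 = 167.8358.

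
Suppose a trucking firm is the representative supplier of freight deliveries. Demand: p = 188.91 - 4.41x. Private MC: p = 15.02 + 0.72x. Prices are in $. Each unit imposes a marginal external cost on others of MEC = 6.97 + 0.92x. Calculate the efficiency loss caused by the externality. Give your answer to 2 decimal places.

DWL = $120.31

Market equilibrium (private): 15.02 + 0.72x = 188.91 - 4.41x → x_m = 33.8967.
Social marginal cost = private MC + MEC = 21.99 + 1.64x.
Set SMC = demand: 21.99 + 1.64x = 188.91 - 4.41x → x* = 27.5901.
Between x* and x_m the wedge SMC − demand runs linearly from 0 to MEC(x_m), so the loss is a triangle.
DWL = ½ × 6.3066 × 38.1550 = 120.3142.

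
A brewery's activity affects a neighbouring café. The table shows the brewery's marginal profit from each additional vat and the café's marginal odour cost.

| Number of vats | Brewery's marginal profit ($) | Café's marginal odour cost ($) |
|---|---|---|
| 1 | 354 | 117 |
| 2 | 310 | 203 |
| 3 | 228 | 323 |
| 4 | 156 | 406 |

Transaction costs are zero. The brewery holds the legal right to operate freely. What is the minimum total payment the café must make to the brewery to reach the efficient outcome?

Left alone the brewery would choose level 4 (marginal profit stays positive).
Efficient level: k* = 2 (marginal profit ≥ marginal odour cost through 2).
The café must at least cover the brewery's forgone profit from cutting 4→2: 228 + 156 = 384.

$384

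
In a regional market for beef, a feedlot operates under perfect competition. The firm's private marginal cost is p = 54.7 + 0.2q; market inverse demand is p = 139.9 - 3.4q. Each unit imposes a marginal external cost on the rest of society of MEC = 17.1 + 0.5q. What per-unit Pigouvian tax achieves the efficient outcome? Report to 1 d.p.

tax = 25.4 per unit

Social marginal cost = private MC + MEC = 71.8 + 0.7q.
Set SMC = demand: 71.8 + 0.7q = 139.9 - 3.4q → q* = 16.6098.
The Pigouvian tax equals MEC at q*: 17.1 + 0.5×16.6098 = 25.4049.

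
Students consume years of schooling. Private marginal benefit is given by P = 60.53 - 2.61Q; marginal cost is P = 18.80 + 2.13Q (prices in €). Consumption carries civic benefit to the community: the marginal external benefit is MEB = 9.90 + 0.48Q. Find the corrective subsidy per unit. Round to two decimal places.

Social marginal benefit = demand + MEB = 70.43 - 2.13Q.
Set SMB = MC: 70.43 - 2.13Q = 18.80 + 2.13Q → Q* = 12.1197.
The Pigouvian subsidy equals MEB at Q*: 9.90 + 0.48×12.1197 = 15.7175.

subsidy = €15.72 per unit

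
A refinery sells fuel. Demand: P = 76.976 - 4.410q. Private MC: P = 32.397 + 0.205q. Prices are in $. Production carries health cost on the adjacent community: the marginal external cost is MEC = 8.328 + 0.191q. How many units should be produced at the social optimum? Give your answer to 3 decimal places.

q* = 7.543

Social marginal cost = private MC + MEC = 40.725 + 0.396q.
Set SMC = demand: 40.725 + 0.396q = 76.976 - 4.410q → q* = 7.5429.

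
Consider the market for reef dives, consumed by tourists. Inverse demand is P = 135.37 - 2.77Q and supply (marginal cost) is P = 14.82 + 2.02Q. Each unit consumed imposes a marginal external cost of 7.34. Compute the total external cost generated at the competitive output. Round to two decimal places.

Market equilibrium (private): 14.82 + 2.02Q = 135.37 - 2.77Q → Q_m = 25.1670.
Total external cost = MEC × Q_m = 7.34 × 25.1670 = 184.7258.

184.73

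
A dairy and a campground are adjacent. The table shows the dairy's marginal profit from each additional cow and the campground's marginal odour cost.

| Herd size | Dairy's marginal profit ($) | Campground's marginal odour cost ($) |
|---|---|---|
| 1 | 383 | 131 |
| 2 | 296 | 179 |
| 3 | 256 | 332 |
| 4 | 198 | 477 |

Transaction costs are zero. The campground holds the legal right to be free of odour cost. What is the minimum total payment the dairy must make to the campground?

$310

Efficient level: marginal profit ≥ marginal odour cost through level 2, so k* = 2.
With the campground holding the right, the dairy must at least compensate total damage at k*: 131 + 179 = 310.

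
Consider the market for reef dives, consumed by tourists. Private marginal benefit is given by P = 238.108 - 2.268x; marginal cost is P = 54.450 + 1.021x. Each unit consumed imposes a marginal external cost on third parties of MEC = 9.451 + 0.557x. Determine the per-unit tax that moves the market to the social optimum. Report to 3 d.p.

tax = 34.681 per unit

Social marginal benefit = demand − MEC = 228.657 - 2.825x.
Set SMB = MC: 228.657 - 2.825x = 54.450 + 1.021x → x* = 45.2956.
The Pigouvian tax equals MEC at x*: 9.451 + 0.557×45.2956 = 34.6806.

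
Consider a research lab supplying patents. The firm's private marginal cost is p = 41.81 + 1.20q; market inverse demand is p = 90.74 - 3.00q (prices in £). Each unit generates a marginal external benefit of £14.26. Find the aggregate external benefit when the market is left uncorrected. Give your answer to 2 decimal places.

Market equilibrium (private): 41.81 + 1.20q = 90.74 - 3.00q → q_m = 11.6500.
Total external benefit = MEB × q_m = 14.26 × 11.6500 = 166.1290.

£166.13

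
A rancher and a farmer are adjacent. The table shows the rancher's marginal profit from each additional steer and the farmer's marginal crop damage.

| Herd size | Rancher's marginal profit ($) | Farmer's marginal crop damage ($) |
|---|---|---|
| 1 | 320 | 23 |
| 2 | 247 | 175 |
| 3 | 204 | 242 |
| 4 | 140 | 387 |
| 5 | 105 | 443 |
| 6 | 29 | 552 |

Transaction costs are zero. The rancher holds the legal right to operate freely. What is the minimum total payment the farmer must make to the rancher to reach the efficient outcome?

$478

Left alone the rancher would choose level 6 (marginal profit stays positive).
Efficient level: k* = 2 (marginal profit ≥ marginal crop damage through 2).
The farmer must at least cover the rancher's forgone profit from cutting 6→2: 204 + 140 + 105 + 29 = 478.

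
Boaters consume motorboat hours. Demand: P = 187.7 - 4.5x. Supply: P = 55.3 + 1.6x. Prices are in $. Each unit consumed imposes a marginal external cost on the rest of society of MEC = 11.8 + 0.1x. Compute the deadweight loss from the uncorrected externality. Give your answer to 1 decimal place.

DWL = $15.7

Market equilibrium (private): 55.3 + 1.6x = 187.7 - 4.5x → x_m = 21.7049.
Social marginal benefit = demand − MEC = 175.9 - 4.6x.
Set SMB = MC: 175.9 - 4.6x = 55.3 + 1.6x → x* = 19.4516.
The welfare-loss triangle has base |x_m − x*| and height MEC(x_m) (the vertical gap between SMB and MC is zero at x* and MEC at x_m).
DWL = ½ × 2.2533 × 13.9705 = 15.7399.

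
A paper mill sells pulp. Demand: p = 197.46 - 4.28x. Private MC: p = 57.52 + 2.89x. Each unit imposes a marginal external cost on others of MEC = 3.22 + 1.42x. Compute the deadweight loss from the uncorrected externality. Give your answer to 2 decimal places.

DWL = 55.70

Market equilibrium (private): 57.52 + 2.89x = 197.46 - 4.28x → x_m = 19.5174.
Social marginal cost = private MC + MEC = 60.74 + 4.31x.
Set SMC = demand: 60.74 + 4.31x = 197.46 - 4.28x → x* = 15.9162.
The loss is the area between SMC and demand from x* to x_m; with linear curves that's a triangle of height MEC(x_m).
DWL = ½ × 3.6012 × 30.9348 = 55.7012.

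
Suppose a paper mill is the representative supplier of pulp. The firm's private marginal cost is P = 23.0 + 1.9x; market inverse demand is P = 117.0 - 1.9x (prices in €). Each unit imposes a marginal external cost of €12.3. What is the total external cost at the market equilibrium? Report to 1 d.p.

Market equilibrium (private): 23.0 + 1.9x = 117.0 - 1.9x → x_m = 24.7368.
Total external cost = MEC × x_m = 12.3 × 24.7368 = 304.2626.

€304.3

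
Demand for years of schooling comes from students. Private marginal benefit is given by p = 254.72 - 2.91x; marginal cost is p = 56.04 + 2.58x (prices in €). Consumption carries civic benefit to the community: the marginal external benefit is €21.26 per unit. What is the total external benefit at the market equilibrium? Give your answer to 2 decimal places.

Market equilibrium (private): 56.04 + 2.58x = 254.72 - 2.91x → x_m = 36.1894.
Total external benefit = MEB × x_m = 21.26 × 36.1894 = 769.3866.

€769.39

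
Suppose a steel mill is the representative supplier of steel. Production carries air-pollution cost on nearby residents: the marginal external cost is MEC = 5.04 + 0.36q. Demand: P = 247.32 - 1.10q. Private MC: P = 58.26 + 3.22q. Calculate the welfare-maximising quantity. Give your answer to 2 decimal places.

q* = 39.32

Social marginal cost = private MC + MEC = 63.30 + 3.58q.
Set SMC = demand: 63.30 + 3.58q = 247.32 - 1.10q → q* = 39.3205.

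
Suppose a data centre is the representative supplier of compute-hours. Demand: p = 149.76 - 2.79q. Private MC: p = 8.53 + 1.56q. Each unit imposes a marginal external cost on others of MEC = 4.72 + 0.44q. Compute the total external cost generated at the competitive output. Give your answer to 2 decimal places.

385.14

Market equilibrium (private): 8.53 + 1.56q = 149.76 - 2.79q → q_m = 32.4667.
Total external cost = ∫₀^{q_m} (4.72 + 0.44q) dq = 4.72×32.4667 + ½×0.44×32.4667² = 385.1419.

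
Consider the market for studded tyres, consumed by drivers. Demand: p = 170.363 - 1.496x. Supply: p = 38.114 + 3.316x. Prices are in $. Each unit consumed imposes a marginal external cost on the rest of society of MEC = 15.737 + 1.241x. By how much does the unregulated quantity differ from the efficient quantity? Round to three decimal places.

8.235 units

Market equilibrium (private): 38.114 + 3.316x = 170.363 - 1.496x → x_m = 27.4832.
Social marginal benefit = demand − MEC = 154.626 - 2.737x.
Set SMB = MC: 154.626 - 2.737x = 38.114 + 3.316x → x* = 19.2486.
Gap = |27.4832 − 19.2486| = 8.2346.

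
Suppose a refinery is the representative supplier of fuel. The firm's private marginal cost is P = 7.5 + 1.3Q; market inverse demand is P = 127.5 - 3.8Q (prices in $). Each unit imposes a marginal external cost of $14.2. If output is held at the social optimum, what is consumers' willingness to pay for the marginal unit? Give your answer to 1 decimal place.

P = $48.7

Social marginal cost = private MC + MEC = 21.7 + 1.3Q.
Set SMC = demand: 21.7 + 1.3Q = 127.5 - 3.8Q → Q* = 20.7451.
Consumer price on the demand curve at Q*: 127.5 − 3.8×20.7451 = 48.6686.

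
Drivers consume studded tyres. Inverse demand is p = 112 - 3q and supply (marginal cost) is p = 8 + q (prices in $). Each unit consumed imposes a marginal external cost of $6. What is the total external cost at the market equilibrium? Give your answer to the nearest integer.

$156

Market equilibrium (private): 8 + q = 112 - 3q → q_m = 26.0000.
Total external cost = MEC × q_m = 6 × 26.0000 = 156.0000.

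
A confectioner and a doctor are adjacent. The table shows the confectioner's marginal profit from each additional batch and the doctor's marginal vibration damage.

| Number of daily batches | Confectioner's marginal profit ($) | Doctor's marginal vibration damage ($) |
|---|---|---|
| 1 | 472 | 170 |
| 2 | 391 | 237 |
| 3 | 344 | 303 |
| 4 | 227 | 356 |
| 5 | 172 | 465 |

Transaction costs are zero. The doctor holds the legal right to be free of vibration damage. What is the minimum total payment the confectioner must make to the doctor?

$710

Efficient level: marginal profit ≥ marginal vibration damage through level 3, so k* = 3.
With the doctor holding the right, the confectioner must at least compensate total damage at k*: 170 + 237 + 303 = 710.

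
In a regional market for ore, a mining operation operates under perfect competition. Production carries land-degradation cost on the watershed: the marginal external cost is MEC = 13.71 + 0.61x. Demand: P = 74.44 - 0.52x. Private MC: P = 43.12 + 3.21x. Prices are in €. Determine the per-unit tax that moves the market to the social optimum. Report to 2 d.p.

Social marginal cost = private MC + MEC = 56.83 + 3.82x.
Set SMC = demand: 56.83 + 3.82x = 74.44 - 0.52x → x* = 4.0576.
The Pigouvian tax equals MEC at x*: 13.71 + 0.61×4.0576 = 16.1851.

tax = €16.19 per unit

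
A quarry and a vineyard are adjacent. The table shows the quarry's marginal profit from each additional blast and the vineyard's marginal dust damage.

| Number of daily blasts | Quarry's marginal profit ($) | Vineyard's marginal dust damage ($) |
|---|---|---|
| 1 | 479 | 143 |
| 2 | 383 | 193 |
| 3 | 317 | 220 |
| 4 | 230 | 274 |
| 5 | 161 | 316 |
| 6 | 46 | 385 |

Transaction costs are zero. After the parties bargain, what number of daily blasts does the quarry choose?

Bargaining reaches the level where marginal profit last exceeds marginal dust damage.
That holds through level 3 (317 ≥ 220) but not at 4 (230 < 274).

3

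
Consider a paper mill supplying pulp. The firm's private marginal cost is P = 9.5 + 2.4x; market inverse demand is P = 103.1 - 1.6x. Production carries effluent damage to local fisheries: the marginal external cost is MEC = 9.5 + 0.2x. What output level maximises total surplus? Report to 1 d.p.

x* = 20.0

Social marginal cost = private MC + MEC = 19.0 + 2.6x.
Set SMC = demand: 19.0 + 2.6x = 103.1 - 1.6x → x* = 20.0238.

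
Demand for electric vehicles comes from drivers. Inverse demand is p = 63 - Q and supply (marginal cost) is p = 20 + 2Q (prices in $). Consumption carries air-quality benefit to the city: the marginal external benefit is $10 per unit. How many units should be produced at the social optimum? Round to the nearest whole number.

Social marginal benefit = demand + MEB = 73 - Q.
Set SMB = MC: 73 - Q = 20 + 2Q → Q* = 17.6667.

Q* = 18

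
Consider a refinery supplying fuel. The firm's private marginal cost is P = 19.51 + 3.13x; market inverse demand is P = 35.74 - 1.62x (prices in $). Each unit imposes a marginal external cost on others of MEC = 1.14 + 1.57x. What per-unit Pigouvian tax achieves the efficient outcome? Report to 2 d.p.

tax = $4.89 per unit

Social marginal cost = private MC + MEC = 20.65 + 4.70x.
Set SMC = demand: 20.65 + 4.70x = 35.74 - 1.62x → x* = 2.3877.
The Pigouvian tax equals MEC at x*: 1.14 + 1.57×2.3877 = 4.8887.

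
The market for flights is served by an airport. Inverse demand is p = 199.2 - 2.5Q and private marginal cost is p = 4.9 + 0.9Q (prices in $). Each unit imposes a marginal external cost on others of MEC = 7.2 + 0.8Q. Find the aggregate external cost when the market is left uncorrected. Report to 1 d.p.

Market equilibrium (private): 4.9 + 0.9Q = 199.2 - 2.5Q → Q_m = 57.1471.
Total external cost = ∫₀^{Q_m} (7.2 + 0.8Q) dQ = 7.2×57.1471 + ½×0.8×57.1471² = 1717.7755.

$1717.8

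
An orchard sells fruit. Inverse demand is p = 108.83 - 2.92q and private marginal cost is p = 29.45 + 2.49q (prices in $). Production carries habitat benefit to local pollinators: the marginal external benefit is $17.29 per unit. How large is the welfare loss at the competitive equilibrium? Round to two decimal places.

DWL = $27.63

Market equilibrium (private): 29.45 + 2.49q = 108.83 - 2.92q → q_m = 14.6728.
Social marginal cost = private MC − MEB = 12.16 + 2.49q.
Set SMC = demand: 12.16 + 2.49q = 108.83 - 2.92q → q* = 17.8688.
Height of the DWL triangle at q_m is demand(q_m) − SMC(q_m) = MEB(q_m) = 17.2900.
DWL = ½ × 3.1960 × 17.2900 = 27.6294.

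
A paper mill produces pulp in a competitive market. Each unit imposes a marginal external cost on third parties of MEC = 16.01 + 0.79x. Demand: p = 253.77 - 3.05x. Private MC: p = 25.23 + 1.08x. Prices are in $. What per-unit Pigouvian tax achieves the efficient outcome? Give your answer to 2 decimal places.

tax = $50.14 per unit

Social marginal cost = private MC + MEC = 41.24 + 1.87x.
Set SMC = demand: 41.24 + 1.87x = 253.77 - 3.05x → x* = 43.1972.
The Pigouvian tax equals MEC at x*: 16.01 + 0.79×43.1972 = 50.1358.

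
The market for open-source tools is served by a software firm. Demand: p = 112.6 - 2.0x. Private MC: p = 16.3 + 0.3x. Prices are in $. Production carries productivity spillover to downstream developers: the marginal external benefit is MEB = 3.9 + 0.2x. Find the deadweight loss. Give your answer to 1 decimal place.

DWL = $35.9

Market equilibrium (private): 16.3 + 0.3x = 112.6 - 2.0x → x_m = 41.8696.
Social marginal cost = private MC − MEB = 12.4 + 0.1x.
Set SMC = demand: 12.4 + 0.1x = 112.6 - 2.0x → x* = 47.7143.
Height of the DWL triangle at x_m is demand(x_m) − SMC(x_m) = MEB(x_m) = 12.2739.
DWL = ½ × 5.8447 × 12.2739 = 35.8686.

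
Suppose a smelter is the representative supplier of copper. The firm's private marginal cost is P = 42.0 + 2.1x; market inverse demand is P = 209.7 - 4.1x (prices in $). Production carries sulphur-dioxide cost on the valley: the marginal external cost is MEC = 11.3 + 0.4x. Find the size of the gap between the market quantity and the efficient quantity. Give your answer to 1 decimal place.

3.4 units

Market equilibrium (private): 42.0 + 2.1x = 209.7 - 4.1x → x_m = 27.0484.
Social marginal cost = private MC + MEC = 53.3 + 2.5x.
Set SMC = demand: 53.3 + 2.5x = 209.7 - 4.1x → x* = 23.6970.
Gap = |27.0484 − 23.6970| = 3.3514.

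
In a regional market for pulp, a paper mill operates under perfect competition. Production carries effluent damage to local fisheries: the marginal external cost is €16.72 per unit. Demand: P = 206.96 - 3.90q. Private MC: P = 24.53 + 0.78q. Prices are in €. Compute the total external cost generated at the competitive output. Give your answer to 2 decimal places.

€651.76

Market equilibrium (private): 24.53 + 0.78q = 206.96 - 3.90q → q_m = 38.9808.
Total external cost = MEC × q_m = 16.72 × 38.9808 = 651.7590.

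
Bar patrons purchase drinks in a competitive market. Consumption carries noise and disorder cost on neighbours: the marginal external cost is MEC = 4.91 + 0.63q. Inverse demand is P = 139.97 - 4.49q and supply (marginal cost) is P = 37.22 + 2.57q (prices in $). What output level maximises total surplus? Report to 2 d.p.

q* = 12.72

Social marginal benefit = demand − MEC = 135.06 - 5.12q.
Set SMB = MC: 135.06 - 5.12q = 37.22 + 2.57q → q* = 12.7230.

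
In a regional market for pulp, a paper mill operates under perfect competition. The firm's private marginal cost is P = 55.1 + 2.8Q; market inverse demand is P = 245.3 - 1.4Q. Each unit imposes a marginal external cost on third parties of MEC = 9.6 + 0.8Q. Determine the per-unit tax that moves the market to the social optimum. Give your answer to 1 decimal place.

tax = 38.5 per unit

Social marginal cost = private MC + MEC = 64.7 + 3.6Q.
Set SMC = demand: 64.7 + 3.6Q = 245.3 - 1.4Q → Q* = 36.1200.
The Pigouvian tax equals MEC at Q*: 9.6 + 0.8×36.1200 = 38.4960.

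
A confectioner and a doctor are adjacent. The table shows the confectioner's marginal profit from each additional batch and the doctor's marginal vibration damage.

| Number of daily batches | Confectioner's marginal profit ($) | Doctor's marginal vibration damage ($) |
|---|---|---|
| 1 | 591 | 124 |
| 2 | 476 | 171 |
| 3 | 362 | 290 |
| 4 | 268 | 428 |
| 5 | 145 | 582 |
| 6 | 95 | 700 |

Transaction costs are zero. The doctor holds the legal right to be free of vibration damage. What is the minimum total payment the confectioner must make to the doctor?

Efficient level: marginal profit ≥ marginal vibration damage through level 3, so k* = 3.
With the doctor holding the right, the confectioner must at least compensate total damage at k*: 124 + 171 + 290 = 585.

$585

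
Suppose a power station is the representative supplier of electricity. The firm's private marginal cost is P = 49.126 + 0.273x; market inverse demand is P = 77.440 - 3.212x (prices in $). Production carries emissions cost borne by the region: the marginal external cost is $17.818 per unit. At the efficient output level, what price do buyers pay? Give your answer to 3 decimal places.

P = $67.766

Social marginal cost = private MC + MEC = 66.944 + 0.273x.
Set SMC = demand: 66.944 + 0.273x = 77.440 - 3.212x → x* = 3.0118.
Consumer price on the demand curve at x*: 77.440 − 3.212×3.0118 = 67.7661.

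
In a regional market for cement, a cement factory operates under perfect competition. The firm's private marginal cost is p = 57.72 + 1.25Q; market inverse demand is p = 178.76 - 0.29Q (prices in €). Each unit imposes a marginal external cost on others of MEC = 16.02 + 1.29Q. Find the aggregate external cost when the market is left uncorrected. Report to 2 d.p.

Market equilibrium (private): 57.72 + 1.25Q = 178.76 - 0.29Q → Q_m = 78.5974.
Total external cost = ∫₀^{Q_m} (16.02 + 1.29Q) dQ = 16.02×78.5974 + ½×1.29×78.5974² = 5243.6509.

€5243.65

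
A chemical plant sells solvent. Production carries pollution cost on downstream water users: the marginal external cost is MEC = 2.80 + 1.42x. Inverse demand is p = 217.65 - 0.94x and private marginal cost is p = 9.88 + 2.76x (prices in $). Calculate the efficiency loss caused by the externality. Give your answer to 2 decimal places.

Market equilibrium (private): 9.88 + 2.76x = 217.65 - 0.94x → x_m = 56.1541.
Social marginal cost = private MC + MEC = 12.68 + 4.18x.
Set SMC = demand: 12.68 + 4.18x = 217.65 - 0.94x → x* = 40.0332.
Height of the DWL triangle at x_m is SMC(x_m) − demand(x_m) = MEC(x_m) = 82.5388.
DWL = ½ × 16.1209 × 82.5388 = 665.2999.

DWL = $665.30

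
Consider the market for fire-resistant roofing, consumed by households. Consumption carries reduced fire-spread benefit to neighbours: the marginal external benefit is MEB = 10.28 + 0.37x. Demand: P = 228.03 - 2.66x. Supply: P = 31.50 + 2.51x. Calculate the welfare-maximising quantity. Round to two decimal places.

x* = 43.09

Social marginal benefit = demand + MEB = 238.31 - 2.29x.
Set SMB = MC: 238.31 - 2.29x = 31.50 + 2.51x → x* = 43.0854.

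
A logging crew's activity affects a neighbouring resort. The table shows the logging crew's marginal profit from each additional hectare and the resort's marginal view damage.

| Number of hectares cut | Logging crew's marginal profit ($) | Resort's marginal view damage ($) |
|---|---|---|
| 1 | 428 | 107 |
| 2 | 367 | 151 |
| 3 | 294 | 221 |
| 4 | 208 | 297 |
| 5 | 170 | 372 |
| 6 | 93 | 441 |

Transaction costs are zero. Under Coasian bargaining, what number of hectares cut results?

3

Bargaining reaches the level where marginal profit last exceeds marginal view damage.
That holds through level 3 (294 ≥ 221) but not at 4 (208 < 297).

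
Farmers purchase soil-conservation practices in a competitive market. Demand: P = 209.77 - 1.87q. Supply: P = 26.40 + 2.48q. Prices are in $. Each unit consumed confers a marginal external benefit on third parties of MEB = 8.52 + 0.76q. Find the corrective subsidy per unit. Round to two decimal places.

Social marginal benefit = demand + MEB = 218.29 - 1.11q.
Set SMB = MC: 218.29 - 1.11q = 26.40 + 2.48q → q* = 53.4513.
The Pigouvian subsidy equals MEB at q*: 8.52 + 0.76×53.4513 = 49.1430.

subsidy = $49.14 per unit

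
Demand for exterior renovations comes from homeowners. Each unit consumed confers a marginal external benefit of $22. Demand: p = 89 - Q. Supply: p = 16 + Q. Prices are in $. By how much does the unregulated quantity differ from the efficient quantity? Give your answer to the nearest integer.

11 units

Market equilibrium (private): 16 + Q = 89 - Q → Q_m = 36.5000.
Social marginal benefit = demand + MEB = 111 - Q.
Set SMB = MC: 111 - Q = 16 + Q → Q* = 47.5000.
Gap = |36.5000 − 47.5000| = 11.0000.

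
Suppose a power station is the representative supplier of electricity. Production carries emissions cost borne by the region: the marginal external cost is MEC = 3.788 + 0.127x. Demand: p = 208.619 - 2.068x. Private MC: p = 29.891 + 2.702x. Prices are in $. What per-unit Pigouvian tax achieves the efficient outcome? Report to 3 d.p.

tax = $8.325 per unit

Social marginal cost = private MC + MEC = 33.679 + 2.829x.
Set SMC = demand: 33.679 + 2.829x = 208.619 - 2.068x → x* = 35.7239.
The Pigouvian tax equals MEC at x*: 3.788 + 0.127×35.7239 = 8.3249.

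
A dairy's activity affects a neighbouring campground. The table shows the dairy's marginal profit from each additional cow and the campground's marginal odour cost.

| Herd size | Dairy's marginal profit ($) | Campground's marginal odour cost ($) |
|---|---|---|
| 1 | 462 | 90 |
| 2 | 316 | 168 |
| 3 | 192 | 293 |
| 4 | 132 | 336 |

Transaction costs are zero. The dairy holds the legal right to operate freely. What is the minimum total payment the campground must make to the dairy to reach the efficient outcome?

Left alone the dairy would choose level 4 (marginal profit stays positive).
Efficient level: k* = 2 (marginal profit ≥ marginal odour cost through 2).
The campground must at least cover the dairy's forgone profit from cutting 4→2: 192 + 132 = 324.

$324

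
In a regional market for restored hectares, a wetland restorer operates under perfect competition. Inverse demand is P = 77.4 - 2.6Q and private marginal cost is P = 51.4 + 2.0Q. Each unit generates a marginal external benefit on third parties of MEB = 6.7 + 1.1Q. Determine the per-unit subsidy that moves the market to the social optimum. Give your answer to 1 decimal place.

subsidy = 17.0 per unit

Social marginal cost = private MC − MEB = 44.7 + 0.9Q.
Set SMC = demand: 44.7 + 0.9Q = 77.4 - 2.6Q → Q* = 9.3429.
The Pigouvian subsidy equals MEB at Q*: 6.7 + 1.1×9.3429 = 16.9772.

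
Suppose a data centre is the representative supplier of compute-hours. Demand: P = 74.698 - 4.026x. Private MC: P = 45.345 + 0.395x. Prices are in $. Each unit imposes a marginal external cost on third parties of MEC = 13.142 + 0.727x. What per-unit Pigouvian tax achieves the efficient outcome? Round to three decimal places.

tax = $15.431 per unit

Social marginal cost = private MC + MEC = 58.487 + 1.122x.
Set SMC = demand: 58.487 + 1.122x = 74.698 - 4.026x → x* = 3.1490.
The Pigouvian tax equals MEC at x*: 13.142 + 0.727×3.1490 = 15.4313.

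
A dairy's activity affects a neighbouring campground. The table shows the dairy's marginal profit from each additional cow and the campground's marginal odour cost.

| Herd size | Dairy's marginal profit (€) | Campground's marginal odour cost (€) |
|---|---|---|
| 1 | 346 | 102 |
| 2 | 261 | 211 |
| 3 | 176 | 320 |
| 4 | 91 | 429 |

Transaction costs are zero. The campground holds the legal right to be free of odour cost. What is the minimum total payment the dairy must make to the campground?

Efficient level: marginal profit ≥ marginal odour cost through level 2, so k* = 2.
With the campground holding the right, the dairy must at least compensate total damage at k*: 102 + 211 = 313.

€313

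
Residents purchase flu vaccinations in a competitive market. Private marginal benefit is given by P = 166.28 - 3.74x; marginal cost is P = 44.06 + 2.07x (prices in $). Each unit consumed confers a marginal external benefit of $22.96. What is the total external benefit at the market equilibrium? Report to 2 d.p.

Market equilibrium (private): 44.06 + 2.07x = 166.28 - 3.74x → x_m = 21.0361.
Total external benefit = MEB × x_m = 22.96 × 21.0361 = 482.9889.

$482.99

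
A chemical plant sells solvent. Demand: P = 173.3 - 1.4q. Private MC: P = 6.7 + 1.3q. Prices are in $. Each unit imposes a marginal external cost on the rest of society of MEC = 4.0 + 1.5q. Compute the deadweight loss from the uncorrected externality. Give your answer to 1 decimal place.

Market equilibrium (private): 6.7 + 1.3q = 173.3 - 1.4q → q_m = 61.7037.
Social marginal cost = private MC + MEC = 10.7 + 2.8q.
Set SMC = demand: 10.7 + 2.8q = 173.3 - 1.4q → q* = 38.7143.
Height of the DWL triangle at q_m is SMC(q_m) − demand(q_m) = MEC(q_m) = 96.5556.
DWL = ½ × 22.9894 × 96.5556 = 1109.8777.

DWL = $1109.9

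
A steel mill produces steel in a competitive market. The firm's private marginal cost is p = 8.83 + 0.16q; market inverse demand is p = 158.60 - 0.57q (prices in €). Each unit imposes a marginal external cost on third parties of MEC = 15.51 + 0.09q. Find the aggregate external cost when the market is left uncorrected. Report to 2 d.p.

€5076.26

Market equilibrium (private): 8.83 + 0.16q = 158.60 - 0.57q → q_m = 205.1644.
Total external cost = ∫₀^{q_m} (15.51 + 0.09q) dq = 15.51×205.1644 + ½×0.09×205.1644² = 5076.2592.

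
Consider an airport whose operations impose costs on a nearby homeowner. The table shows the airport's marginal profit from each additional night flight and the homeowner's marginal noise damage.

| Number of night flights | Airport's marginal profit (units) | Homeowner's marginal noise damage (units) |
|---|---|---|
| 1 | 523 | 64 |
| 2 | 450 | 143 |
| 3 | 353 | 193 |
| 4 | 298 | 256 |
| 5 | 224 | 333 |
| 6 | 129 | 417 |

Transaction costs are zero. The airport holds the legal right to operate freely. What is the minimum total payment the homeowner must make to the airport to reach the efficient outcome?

353

Left alone the airport would choose level 6 (marginal profit stays positive).
Efficient level: k* = 4 (marginal profit ≥ marginal noise damage through 4).
The homeowner must at least cover the airport's forgone profit from cutting 6→4: 224 + 129 = 353.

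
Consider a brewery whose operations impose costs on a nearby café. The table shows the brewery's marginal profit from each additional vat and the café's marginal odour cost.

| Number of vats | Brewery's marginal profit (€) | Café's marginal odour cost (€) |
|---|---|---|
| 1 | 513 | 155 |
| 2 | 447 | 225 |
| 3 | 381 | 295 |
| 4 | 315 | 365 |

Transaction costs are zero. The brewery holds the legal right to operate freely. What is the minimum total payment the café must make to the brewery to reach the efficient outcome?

Left alone the brewery would choose level 4 (marginal profit stays positive).
Efficient level: k* = 3 (marginal profit ≥ marginal odour cost through 3).
The café must at least cover the brewery's forgone profit from cutting 4→3: 315 = 315.

€315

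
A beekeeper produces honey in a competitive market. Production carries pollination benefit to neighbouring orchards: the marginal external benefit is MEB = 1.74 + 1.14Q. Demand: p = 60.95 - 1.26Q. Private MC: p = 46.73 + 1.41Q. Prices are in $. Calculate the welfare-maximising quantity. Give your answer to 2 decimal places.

Social marginal cost = private MC − MEB = 44.99 + 0.27Q.
Set SMC = demand: 44.99 + 0.27Q = 60.95 - 1.26Q → Q* = 10.4314.

Q* = 10.43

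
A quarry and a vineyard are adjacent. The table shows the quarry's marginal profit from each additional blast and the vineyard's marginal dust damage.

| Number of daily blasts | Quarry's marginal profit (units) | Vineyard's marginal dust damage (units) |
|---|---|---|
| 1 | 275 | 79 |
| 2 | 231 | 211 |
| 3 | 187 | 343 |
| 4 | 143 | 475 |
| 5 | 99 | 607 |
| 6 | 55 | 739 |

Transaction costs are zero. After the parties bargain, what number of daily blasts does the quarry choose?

2

Bargaining reaches the level where marginal profit last exceeds marginal dust damage.
That holds through level 2 (231 ≥ 211) but not at 3 (187 < 343).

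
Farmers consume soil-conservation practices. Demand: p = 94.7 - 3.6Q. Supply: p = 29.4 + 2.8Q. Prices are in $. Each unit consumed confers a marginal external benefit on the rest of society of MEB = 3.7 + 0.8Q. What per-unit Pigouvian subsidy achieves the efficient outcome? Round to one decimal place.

subsidy = $13.6 per unit

Social marginal benefit = demand + MEB = 98.4 - 2.8Q.
Set SMB = MC: 98.4 - 2.8Q = 29.4 + 2.8Q → Q* = 12.3214.
The Pigouvian subsidy equals MEB at Q*: 3.7 + 0.8×12.3214 = 13.5571.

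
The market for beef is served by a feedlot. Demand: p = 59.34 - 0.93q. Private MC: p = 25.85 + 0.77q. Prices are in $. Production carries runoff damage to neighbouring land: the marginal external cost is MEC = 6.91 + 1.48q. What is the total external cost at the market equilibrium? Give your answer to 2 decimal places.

Market equilibrium (private): 25.85 + 0.77q = 59.34 - 0.93q → q_m = 19.7000.
Total external cost = ∫₀^{q_m} (6.91 + 1.48q) dq = 6.91×19.7000 + ½×1.48×19.7000² = 423.3136.

$423.31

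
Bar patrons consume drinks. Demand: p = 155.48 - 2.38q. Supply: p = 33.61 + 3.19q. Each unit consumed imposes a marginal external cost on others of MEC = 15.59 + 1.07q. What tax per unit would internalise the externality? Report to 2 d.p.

tax = 32.72 per unit

Social marginal benefit = demand − MEC = 139.89 - 3.45q.
Set SMB = MC: 139.89 - 3.45q = 33.61 + 3.19q → q* = 16.0060.
The Pigouvian tax equals MEC at q*: 15.59 + 1.07×16.0060 = 32.7164.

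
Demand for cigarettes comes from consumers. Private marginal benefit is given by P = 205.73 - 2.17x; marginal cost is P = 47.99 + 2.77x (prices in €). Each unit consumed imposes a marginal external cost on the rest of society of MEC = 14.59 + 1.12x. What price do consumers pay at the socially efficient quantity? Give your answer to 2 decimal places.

Social marginal benefit = demand − MEC = 191.14 - 3.29x.
Set SMB = MC: 191.14 - 3.29x = 47.99 + 2.77x → x* = 23.6221.
Consumer price on the demand curve at x*: 205.73 − 2.17×23.6221 = 154.4700.

P = €154.47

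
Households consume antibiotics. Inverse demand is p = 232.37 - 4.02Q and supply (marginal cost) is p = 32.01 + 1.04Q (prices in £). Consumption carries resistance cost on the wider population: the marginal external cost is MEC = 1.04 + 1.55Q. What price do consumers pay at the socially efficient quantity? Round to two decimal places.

Social marginal benefit = demand − MEC = 231.33 - 5.57Q.
Set SMB = MC: 231.33 - 5.57Q = 32.01 + 1.04Q → Q* = 30.1543.
Consumer price on the demand curve at Q*: 232.37 − 4.02×30.1543 = 111.1497.

P = £111.15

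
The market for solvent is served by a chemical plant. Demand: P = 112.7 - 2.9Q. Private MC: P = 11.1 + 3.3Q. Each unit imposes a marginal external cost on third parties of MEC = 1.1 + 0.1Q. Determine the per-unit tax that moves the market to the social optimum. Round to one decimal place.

Social marginal cost = private MC + MEC = 12.2 + 3.4Q.
Set SMC = demand: 12.2 + 3.4Q = 112.7 - 2.9Q → Q* = 15.9524.
The Pigouvian tax equals MEC at Q*: 1.1 + 0.1×15.9524 = 2.6952.

tax = 2.7 per unit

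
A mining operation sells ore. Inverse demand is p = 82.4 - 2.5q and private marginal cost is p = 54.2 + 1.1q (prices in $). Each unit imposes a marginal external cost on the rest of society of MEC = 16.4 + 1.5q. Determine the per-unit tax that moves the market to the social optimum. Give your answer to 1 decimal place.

Social marginal cost = private MC + MEC = 70.6 + 2.6q.
Set SMC = demand: 70.6 + 2.6q = 82.4 - 2.5q → q* = 2.3137.
The Pigouvian tax equals MEC at q*: 16.4 + 1.5×2.3137 = 19.8706.

tax = $19.9 per unit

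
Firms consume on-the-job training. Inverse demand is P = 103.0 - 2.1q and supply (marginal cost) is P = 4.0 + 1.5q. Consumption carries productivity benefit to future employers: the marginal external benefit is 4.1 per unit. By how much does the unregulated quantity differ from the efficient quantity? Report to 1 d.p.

1.1 units

Market equilibrium (private): 4.0 + 1.5q = 103.0 - 2.1q → q_m = 27.5000.
Social marginal benefit = demand + MEB = 107.1 - 2.1q.
Set SMB = MC: 107.1 - 2.1q = 4.0 + 1.5q → q* = 28.6389.
Gap = |27.5000 − 28.6389| = 1.1389.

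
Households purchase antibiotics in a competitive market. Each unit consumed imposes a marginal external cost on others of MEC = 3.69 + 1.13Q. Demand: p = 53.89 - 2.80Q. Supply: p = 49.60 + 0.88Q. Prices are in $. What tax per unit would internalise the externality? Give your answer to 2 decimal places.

Social marginal benefit = demand − MEC = 50.20 - 3.93Q.
Set SMB = MC: 50.20 - 3.93Q = 49.60 + 0.88Q → Q* = 0.1247.
The Pigouvian tax equals MEC at Q*: 3.69 + 1.13×0.1247 = 3.8309.

tax = $3.83 per unit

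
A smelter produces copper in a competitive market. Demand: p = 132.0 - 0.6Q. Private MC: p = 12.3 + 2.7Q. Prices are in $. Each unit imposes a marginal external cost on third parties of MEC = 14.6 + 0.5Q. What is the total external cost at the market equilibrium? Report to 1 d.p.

Market equilibrium (private): 12.3 + 2.7Q = 132.0 - 0.6Q → Q_m = 36.2727.
Total external cost = ∫₀^{Q_m} (14.6 + 0.5Q) dQ = 14.6×36.2727 + ½×0.5×36.2727² = 858.5086.

$858.5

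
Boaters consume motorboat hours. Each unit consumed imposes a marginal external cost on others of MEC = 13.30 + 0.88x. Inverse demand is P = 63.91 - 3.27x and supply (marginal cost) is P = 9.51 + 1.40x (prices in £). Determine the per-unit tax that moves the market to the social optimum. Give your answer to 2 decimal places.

tax = £19.82 per unit

Social marginal benefit = demand − MEC = 50.61 - 4.15x.
Set SMB = MC: 50.61 - 4.15x = 9.51 + 1.40x → x* = 7.4054.
The Pigouvian tax equals MEC at x*: 13.30 + 0.88×7.4054 = 19.8168.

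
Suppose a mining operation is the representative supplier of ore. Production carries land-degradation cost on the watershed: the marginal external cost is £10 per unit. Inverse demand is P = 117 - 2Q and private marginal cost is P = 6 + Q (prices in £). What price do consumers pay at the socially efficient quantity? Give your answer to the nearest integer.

P = £50

Social marginal cost = private MC + MEC = 16 + Q.
Set SMC = demand: 16 + Q = 117 - 2Q → Q* = 33.6667.
Consumer price on the demand curve at Q*: 117 − 2×33.6667 = 49.6666.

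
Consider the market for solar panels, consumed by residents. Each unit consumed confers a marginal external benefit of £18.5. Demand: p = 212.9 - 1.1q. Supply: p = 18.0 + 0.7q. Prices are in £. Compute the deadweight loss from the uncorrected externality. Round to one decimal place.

DWL = £95.1

Market equilibrium (private): 18.0 + 0.7q = 212.9 - 1.1q → q_m = 108.2778.
Social marginal benefit = demand + MEB = 231.4 - 1.1q.
Set SMB = MC: 231.4 - 1.1q = 18.0 + 0.7q → q* = 118.5556.
Between q* and q_m the wedge SMB − MC runs linearly from 0 to MEB(q_m), so the loss is a triangle.
DWL = ½ × 10.2778 × 18.5000 = 95.0697.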